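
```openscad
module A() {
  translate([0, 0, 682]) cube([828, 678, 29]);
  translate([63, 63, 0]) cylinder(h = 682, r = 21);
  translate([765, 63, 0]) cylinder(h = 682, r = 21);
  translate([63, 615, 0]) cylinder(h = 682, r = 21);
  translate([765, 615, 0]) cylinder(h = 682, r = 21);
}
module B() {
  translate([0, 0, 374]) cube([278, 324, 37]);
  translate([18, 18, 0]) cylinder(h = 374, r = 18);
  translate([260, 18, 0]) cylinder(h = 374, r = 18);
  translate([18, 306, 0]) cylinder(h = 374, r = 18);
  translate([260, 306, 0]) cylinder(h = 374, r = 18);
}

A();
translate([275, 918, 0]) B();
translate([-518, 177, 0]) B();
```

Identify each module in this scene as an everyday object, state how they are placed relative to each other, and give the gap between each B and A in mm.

Each stool's nearest face is 240 mm from the table's bounding box.

A is a table. B is a stool. Two stools sit around the table at the +y, −x sides. The gap between each stool and the table is 240 mm.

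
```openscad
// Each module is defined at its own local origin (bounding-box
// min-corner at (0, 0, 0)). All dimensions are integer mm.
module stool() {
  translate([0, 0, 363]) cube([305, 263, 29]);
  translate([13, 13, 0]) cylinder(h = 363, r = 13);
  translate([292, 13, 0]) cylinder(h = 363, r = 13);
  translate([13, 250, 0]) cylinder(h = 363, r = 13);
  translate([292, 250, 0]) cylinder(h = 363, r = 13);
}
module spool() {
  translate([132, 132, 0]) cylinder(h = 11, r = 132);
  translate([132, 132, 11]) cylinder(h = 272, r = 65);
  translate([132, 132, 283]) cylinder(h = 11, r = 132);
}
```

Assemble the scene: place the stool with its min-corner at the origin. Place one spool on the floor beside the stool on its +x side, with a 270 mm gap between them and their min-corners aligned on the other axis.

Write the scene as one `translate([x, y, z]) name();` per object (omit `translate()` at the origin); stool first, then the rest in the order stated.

stool();
translate([575, 0, 0]) spool();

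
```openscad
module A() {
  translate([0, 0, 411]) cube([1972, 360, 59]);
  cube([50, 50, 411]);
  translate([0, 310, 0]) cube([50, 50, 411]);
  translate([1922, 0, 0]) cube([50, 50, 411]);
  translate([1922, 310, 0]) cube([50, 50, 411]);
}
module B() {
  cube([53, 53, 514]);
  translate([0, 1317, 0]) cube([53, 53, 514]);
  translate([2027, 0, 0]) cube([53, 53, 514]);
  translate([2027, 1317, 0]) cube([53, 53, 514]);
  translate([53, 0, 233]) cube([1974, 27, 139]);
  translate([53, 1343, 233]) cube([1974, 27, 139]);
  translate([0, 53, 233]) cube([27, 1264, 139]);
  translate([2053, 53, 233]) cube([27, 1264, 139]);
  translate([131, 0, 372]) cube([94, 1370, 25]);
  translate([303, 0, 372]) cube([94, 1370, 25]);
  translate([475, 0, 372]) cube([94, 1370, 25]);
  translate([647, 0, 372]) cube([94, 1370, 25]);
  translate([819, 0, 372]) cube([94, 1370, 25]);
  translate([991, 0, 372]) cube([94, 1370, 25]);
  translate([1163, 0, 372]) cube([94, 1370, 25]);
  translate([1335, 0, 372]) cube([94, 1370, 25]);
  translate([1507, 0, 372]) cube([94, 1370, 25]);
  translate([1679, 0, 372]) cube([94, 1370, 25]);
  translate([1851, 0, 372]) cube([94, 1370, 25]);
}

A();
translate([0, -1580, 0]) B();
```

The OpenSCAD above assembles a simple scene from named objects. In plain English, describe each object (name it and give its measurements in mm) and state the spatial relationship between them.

A is a bench: a 1972×360 mm seat slab, 59 mm thick, top at z = 470 mm, on four 50×50 mm square legs flush with the seat corners and standing on z = 0.

B is a bed frame 2080 mm long (x) by 1370 mm wide (y). Four 53×53 mm corner posts, 514 mm tall, at the corners of the footprint. Four rails of 27 mm thickness and 139 mm height run between adjacent posts with their undersides at z = 233 mm, their outer faces flush with the outside of the frame (the two x-running rails run between the posts' inner faces; the two y-running rails run between the posts' inner faces). 11 slats, each 94 mm wide (x) and 25 mm thick, lie across the top of the two x-running rails, running the full 1370 mm width of the frame in y; the slats are evenly spaced along x between the inner faces of the end posts with equal gaps (rounded down to the nearest mm) at the −x end and between each pair — any rounding remainder accumulates at the +x end.

The bed frame is on the floor beside the bench on its −y side.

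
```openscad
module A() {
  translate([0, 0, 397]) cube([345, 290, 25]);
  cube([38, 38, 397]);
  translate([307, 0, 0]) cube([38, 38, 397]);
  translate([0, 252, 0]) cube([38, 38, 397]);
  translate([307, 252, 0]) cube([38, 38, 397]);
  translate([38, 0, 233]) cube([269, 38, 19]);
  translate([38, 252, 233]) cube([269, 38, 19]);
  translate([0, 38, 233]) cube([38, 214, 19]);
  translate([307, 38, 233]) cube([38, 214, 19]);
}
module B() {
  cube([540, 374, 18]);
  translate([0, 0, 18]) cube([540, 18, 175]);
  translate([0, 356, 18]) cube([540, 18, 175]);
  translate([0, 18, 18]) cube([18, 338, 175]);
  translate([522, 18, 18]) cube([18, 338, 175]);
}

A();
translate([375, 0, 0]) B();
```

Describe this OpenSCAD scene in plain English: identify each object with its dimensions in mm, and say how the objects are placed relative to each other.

A is a four-legged stool. The seat is 345×290 mm, 25 mm thick, top at z = 422 mm. It stands on four square legs, each 38×38 mm in cross-section, from z = 0 to the seat underside, each flush with a corner of the seat. Four stretchers, 38 mm wide and 19 mm tall, connect adjacent legs with their undersides at z = 233 mm, each running between the inner faces of the legs it joins and aligned with the legs' outer faces on the other axis.

B is an open storage box with external size 540×374×193 mm and wall thickness 18 mm (the base is also 18 mm thick). The base covers the whole footprint; the four walls stand on the base, with the y-facing walls full-width and the x-facing walls fitting between their inner faces.

The open box is on the floor beside the stool on its +x side.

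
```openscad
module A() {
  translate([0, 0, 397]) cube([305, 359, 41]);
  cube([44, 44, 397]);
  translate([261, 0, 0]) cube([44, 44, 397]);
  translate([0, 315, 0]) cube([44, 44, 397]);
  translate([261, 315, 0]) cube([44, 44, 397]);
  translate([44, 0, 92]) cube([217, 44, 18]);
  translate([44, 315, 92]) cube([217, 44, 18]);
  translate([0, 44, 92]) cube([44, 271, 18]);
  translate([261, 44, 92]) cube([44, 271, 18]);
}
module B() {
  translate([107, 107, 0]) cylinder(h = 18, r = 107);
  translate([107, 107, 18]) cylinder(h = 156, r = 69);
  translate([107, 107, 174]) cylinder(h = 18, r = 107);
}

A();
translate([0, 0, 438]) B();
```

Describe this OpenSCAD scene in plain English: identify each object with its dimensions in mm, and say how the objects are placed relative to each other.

A is a four-legged stool. The seat is a 305×359×41 mm slab whose top surface is at z = 438 mm; four square legs, each 44×44 mm in cross-section, run from the floor (z = 0) to the underside of the seat, each flush with a corner of the seat. Four stretchers, 44 mm wide and 18 mm tall, connect adjacent legs with their undersides at z = 92 mm, each running between the inner faces of the legs it joins and aligned with the legs' outer faces on the other axis.

B is a spool: two coaxial disc flanges of radius 107 mm and thickness 18 mm, joined by a core cylinder of radius 69 mm and height 156 mm. The lower flange rests on z = 0 and the three cylinders share a vertical axis.

The spool is on top of the stool.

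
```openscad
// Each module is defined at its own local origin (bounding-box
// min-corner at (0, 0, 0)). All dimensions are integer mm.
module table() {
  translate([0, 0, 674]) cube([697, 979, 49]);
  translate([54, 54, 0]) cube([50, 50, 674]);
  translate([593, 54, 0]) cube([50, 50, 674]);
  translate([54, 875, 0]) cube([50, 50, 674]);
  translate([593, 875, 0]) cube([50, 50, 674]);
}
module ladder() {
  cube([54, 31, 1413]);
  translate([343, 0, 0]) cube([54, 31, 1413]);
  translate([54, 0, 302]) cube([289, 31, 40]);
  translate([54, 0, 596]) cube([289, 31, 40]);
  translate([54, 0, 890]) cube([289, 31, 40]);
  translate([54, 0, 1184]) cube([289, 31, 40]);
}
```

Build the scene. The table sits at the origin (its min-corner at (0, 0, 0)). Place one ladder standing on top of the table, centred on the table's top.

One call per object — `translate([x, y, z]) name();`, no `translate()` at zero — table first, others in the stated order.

table();
translate([150, 474, 723]) ladder();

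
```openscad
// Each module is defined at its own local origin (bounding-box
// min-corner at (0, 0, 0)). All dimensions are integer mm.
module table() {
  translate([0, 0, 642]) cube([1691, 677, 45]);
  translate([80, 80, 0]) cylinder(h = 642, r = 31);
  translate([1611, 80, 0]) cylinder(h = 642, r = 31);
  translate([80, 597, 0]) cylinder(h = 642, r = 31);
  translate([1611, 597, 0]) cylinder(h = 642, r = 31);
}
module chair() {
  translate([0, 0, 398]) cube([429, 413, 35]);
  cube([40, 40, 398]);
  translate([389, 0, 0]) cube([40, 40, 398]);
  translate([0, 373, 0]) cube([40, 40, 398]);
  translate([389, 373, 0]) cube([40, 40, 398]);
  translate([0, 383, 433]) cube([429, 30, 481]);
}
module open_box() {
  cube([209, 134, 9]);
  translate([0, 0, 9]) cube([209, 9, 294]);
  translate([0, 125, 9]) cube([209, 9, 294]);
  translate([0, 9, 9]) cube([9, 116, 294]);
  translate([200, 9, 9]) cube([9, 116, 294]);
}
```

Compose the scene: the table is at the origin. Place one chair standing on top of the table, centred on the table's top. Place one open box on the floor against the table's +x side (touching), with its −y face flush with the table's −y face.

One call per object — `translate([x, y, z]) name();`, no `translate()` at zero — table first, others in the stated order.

table();
translate([631, 132, 687]) chair();
translate([1691, 0, 0]) open_box();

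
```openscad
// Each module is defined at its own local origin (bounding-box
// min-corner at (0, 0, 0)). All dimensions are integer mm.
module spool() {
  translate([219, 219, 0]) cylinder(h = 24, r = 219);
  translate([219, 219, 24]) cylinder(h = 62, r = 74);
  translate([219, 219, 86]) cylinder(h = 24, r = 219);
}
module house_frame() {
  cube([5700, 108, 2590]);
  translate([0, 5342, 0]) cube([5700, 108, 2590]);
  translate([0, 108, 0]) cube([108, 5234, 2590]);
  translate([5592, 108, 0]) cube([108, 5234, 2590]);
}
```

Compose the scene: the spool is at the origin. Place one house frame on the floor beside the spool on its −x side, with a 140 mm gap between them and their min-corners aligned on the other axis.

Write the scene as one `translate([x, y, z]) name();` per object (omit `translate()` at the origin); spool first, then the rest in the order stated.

spool();
translate([-5840, 0, 0]) house_frame();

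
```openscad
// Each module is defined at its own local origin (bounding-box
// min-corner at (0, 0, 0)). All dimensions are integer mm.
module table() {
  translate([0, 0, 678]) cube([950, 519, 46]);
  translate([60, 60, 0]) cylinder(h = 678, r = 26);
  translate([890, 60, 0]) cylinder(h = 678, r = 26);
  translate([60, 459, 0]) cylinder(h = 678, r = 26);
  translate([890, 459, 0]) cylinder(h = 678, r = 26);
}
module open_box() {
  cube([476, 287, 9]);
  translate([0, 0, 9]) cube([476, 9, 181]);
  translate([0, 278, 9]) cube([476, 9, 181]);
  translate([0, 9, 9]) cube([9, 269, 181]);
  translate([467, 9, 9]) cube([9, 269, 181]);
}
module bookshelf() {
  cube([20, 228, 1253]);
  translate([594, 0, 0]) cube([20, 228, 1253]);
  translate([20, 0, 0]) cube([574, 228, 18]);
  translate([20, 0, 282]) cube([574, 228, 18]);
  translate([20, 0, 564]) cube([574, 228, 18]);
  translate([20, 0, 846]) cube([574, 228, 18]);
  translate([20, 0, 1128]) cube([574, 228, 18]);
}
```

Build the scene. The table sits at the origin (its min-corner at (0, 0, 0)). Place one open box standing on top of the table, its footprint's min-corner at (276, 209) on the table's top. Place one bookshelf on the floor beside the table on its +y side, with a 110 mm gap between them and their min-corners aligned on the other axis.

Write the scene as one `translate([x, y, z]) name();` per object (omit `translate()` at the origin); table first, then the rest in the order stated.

table();
translate([276, 209, 724]) open_box();
translate([0, 629, 0]) bookshelf();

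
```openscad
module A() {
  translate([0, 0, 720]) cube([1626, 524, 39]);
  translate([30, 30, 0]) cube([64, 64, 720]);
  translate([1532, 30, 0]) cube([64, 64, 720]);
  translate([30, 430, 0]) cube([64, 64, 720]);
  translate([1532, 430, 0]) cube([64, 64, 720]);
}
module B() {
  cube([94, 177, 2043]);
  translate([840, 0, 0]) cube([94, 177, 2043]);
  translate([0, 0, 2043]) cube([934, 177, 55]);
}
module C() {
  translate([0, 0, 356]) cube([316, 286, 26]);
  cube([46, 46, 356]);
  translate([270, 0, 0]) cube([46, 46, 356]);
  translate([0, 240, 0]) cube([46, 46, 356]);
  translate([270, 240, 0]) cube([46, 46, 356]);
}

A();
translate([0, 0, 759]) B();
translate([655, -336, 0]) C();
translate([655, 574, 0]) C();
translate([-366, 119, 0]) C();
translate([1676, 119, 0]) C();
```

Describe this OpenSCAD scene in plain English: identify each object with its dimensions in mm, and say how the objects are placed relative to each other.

A is a table: top 1626 mm (x) × 524 mm (y), 39 mm thick, upper face at z = 759 mm, on four 64×64 mm square legs, each inset 30 mm from the nearest pair of top edges, running from z = 0 to the bottom of the top.

B is a rectangular door frame: two vertical jambs of 94×177 mm section, 2043 mm tall, with a clear opening 746 mm wide between their inner faces. A header 55 mm tall and 177 mm deep lies on top of the jambs and spans the full outside width.

C is a simple wooden stool: a rectangular seat 316 mm (x) by 286 mm (y), 26 mm thick, top face at z = 382 mm, on four square legs, each 46×46 mm in cross-section. The legs rest on z = 0, each flush with a corner of the seat.

The door frame is on top of the table. Four stools sit around the table at the −y, +y, −x, +x sides.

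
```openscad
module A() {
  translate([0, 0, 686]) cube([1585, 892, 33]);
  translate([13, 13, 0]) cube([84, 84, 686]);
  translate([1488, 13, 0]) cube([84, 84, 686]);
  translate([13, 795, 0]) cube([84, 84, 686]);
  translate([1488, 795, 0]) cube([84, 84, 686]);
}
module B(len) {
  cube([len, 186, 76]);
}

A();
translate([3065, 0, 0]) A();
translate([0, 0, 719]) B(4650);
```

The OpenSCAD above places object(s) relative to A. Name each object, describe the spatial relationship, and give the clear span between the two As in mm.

Second table starts at x = 3065; first ends at x = 1585; clear span = 3065 − 1585 = 1480 mm.

A is a table. B is a beam. A beam spans the tops of two tables. The clear span between the two tables is 1480 mm.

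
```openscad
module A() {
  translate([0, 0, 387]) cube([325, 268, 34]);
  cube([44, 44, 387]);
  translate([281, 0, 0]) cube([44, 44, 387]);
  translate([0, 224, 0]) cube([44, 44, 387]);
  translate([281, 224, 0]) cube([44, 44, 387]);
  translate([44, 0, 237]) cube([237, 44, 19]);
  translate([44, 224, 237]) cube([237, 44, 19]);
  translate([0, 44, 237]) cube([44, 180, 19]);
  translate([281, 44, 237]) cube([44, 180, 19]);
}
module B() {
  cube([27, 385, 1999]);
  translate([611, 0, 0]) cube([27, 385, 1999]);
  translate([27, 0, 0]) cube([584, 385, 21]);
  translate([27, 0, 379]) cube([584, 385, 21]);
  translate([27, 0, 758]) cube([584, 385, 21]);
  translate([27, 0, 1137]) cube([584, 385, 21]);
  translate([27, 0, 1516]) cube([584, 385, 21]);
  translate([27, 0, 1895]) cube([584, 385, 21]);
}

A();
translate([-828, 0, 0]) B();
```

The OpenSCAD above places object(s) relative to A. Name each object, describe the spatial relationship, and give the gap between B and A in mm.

A is a stool. B is a bookshelf. The bookshelf is on the floor beside the stool on its −x side. The gap between the bookshelf and the stool is 190 mm.

The bookshelf's nearest face is 190 mm from the stool's −x face.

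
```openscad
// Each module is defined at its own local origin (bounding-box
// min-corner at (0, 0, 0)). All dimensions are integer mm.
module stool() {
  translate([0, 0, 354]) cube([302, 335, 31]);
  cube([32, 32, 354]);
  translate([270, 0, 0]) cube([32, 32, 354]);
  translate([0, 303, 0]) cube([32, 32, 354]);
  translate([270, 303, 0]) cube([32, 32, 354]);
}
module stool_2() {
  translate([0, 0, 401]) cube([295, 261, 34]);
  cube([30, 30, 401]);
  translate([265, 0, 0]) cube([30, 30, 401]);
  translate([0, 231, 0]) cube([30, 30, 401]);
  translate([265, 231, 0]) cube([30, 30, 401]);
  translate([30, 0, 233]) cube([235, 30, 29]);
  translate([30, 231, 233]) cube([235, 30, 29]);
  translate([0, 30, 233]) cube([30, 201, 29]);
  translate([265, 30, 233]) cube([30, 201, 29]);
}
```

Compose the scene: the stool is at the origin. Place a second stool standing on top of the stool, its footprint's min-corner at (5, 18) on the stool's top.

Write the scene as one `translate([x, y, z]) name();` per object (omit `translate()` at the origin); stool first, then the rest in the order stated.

stool();
translate([5, 18, 385]) stool_2();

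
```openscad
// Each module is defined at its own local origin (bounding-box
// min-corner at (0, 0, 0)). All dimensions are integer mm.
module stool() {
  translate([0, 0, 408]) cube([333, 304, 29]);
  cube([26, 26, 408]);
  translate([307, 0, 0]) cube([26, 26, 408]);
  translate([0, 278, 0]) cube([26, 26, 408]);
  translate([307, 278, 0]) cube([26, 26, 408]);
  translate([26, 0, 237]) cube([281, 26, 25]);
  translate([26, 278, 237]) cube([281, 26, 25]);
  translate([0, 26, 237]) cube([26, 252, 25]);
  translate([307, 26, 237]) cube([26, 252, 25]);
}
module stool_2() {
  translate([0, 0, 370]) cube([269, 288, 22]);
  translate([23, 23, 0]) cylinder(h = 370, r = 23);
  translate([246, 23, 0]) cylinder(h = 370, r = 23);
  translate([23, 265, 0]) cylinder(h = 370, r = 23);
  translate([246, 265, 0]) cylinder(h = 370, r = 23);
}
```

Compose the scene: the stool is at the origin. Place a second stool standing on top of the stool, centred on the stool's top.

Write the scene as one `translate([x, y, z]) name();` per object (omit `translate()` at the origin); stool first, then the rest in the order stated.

stool();
translate([32, 8, 437]) stool_2();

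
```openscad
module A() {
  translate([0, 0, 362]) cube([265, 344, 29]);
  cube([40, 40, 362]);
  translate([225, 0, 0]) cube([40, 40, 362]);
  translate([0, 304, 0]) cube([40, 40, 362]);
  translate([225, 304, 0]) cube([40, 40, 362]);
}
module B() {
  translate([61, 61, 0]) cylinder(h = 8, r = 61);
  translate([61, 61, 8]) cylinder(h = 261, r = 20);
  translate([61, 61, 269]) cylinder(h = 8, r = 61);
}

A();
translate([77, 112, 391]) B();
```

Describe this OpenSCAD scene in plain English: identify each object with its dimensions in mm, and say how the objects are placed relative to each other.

A is a simple wooden stool: a rectangular seat 265 mm (x) by 344 mm (y), 29 mm thick, top face at z = 391 mm, on four square legs, each 40×40 mm in cross-section. The legs rest on z = 0, each flush with a corner of the seat.

B is a spool: two coaxial disc flanges of radius 61 mm and thickness 8 mm, joined by a core cylinder of radius 20 mm and height 261 mm. The lower flange rests on z = 0 and the three cylinders share a vertical axis.

The spool is on top of the stool.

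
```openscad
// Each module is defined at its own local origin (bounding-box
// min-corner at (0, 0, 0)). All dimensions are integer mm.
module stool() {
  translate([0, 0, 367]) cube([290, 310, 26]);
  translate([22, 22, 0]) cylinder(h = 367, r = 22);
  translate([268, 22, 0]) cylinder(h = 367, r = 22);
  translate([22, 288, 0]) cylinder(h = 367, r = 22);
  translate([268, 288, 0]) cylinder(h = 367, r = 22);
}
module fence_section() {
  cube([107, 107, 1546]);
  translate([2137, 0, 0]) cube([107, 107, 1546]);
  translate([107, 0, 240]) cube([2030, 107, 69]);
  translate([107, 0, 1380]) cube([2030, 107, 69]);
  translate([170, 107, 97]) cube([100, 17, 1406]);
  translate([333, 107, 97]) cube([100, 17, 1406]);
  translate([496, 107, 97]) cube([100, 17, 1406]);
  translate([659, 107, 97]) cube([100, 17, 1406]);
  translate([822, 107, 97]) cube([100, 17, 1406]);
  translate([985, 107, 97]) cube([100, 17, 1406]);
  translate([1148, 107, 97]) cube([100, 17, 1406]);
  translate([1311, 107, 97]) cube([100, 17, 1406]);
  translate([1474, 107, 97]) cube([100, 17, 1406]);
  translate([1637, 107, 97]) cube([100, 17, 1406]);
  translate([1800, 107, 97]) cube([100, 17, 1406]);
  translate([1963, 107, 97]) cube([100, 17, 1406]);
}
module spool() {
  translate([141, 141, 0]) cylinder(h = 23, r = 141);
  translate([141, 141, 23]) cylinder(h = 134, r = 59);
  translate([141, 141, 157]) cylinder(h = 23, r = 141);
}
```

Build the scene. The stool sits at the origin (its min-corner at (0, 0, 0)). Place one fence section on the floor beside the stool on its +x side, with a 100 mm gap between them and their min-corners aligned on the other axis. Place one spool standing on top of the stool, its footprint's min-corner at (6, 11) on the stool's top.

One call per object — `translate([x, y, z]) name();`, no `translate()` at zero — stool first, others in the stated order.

stool();
translate([390, 0, 0]) fence_section();
translate([6, 11, 393]) spool();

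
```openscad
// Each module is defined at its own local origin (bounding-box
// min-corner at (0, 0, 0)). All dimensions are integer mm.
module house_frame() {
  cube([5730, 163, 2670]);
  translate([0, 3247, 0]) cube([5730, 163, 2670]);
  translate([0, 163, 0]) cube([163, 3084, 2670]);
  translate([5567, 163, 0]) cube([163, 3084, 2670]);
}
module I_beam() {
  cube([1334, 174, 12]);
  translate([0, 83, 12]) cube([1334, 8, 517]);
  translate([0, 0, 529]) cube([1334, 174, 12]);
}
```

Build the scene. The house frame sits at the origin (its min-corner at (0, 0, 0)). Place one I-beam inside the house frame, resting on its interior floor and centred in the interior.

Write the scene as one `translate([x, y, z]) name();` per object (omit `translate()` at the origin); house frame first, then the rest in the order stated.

house_frame();
translate([2198, 1618, 0]) I_beam();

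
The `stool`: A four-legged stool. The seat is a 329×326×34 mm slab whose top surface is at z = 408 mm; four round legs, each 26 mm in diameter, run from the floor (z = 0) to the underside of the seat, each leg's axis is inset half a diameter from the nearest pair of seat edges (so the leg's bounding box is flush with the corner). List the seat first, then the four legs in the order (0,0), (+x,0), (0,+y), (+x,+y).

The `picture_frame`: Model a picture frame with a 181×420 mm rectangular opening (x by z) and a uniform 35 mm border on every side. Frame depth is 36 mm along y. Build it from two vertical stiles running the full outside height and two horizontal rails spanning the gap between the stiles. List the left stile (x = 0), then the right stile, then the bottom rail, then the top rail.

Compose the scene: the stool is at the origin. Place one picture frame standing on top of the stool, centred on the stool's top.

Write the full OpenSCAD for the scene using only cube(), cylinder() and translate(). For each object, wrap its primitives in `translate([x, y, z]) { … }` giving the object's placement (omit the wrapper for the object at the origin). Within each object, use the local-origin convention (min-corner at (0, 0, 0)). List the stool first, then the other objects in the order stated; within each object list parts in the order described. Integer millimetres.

translate([0, 0, 374]) cube([329, 326, 34]);
translate([13, 13, 0]) cylinder(h = 374, r = 13);
translate([316, 13, 0]) cylinder(h = 374, r = 13);
translate([13, 313, 0]) cylinder(h = 374, r = 13);
translate([316, 313, 0]) cylinder(h = 374, r = 13);
translate([39, 145, 408]) {
  cube([35, 36, 490]);
  translate([216, 0, 0]) cube([35, 36, 490]);
  translate([35, 0, 0]) cube([181, 36, 35]);
  translate([35, 0, 455]) cube([181, 36, 35]);
}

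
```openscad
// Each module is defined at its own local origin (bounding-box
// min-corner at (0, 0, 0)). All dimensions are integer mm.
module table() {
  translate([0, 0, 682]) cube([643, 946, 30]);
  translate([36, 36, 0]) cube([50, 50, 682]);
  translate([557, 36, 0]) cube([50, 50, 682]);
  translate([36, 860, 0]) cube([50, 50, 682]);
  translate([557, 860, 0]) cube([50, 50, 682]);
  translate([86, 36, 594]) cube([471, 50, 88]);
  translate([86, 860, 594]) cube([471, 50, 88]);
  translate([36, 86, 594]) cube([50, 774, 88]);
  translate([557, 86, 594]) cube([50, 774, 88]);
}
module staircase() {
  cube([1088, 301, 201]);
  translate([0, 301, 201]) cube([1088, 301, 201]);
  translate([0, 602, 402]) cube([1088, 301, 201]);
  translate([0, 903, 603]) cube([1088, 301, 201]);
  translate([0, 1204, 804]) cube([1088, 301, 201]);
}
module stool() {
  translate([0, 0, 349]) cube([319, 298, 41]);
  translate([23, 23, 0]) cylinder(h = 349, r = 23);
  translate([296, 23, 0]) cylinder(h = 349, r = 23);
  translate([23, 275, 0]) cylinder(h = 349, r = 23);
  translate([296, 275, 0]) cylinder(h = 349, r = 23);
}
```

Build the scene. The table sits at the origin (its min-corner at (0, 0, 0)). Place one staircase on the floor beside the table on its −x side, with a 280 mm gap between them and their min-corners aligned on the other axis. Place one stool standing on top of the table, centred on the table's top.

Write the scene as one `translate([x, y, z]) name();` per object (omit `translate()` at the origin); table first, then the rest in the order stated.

table();
translate([-1368, 0, 0]) staircase();
translate([162, 324, 712]) stool();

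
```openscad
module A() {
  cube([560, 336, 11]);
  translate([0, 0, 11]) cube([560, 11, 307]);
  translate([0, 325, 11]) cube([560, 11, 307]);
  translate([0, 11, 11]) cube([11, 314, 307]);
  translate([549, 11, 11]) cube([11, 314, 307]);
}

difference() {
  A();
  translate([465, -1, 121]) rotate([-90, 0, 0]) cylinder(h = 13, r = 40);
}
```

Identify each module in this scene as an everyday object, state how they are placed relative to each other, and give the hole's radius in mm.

A is an open box. The open box has a circular hole through its front wall. The hole's radius is 40 mm.

The subtracted cylinder has r = 40 mm.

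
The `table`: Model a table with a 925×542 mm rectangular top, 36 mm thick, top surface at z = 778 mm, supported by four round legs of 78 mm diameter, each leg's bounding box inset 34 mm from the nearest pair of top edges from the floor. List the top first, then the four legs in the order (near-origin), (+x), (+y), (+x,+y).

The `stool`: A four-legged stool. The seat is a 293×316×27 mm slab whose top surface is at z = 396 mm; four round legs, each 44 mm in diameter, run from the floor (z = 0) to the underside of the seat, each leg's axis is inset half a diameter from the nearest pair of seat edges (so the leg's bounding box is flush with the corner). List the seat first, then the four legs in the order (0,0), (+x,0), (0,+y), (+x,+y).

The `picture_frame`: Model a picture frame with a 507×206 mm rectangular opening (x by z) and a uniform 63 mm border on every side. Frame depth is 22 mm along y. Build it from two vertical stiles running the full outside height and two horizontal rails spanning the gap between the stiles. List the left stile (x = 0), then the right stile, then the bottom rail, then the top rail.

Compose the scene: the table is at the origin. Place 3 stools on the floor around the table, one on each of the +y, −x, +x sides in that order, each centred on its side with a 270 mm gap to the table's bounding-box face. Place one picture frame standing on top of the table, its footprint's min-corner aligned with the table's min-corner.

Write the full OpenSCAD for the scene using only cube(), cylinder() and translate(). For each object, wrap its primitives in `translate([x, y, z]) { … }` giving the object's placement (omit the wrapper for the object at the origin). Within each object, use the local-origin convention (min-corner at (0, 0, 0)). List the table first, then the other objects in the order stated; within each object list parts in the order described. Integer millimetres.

translate([0, 0, 742]) cube([925, 542, 36]);
translate([73, 73, 0]) cylinder(h = 742, r = 39);
translate([852, 73, 0]) cylinder(h = 742, r = 39);
translate([73, 469, 0]) cylinder(h = 742, r = 39);
translate([852, 469, 0]) cylinder(h = 742, r = 39);
translate([316, 812, 0]) {
  translate([0, 0, 369]) cube([293, 316, 27]);
  translate([22, 22, 0]) cylinder(h = 369, r = 22);
  translate([271, 22, 0]) cylinder(h = 369, r = 22);
  translate([22, 294, 0]) cylinder(h = 369, r = 22);
  translate([271, 294, 0]) cylinder(h = 369, r = 22);
}
translate([-563, 113, 0]) {
  translate([0, 0, 369]) cube([293, 316, 27]);
  translate([22, 22, 0]) cylinder(h = 369, r = 22);
  translate([271, 22, 0]) cylinder(h = 369, r = 22);
  translate([22, 294, 0]) cylinder(h = 369, r = 22);
  translate([271, 294, 0]) cylinder(h = 369, r = 22);
}
translate([1195, 113, 0]) {
  translate([0, 0, 369]) cube([293, 316, 27]);
  translate([22, 22, 0]) cylinder(h = 369, r = 22);
  translate([271, 22, 0]) cylinder(h = 369, r = 22);
  translate([22, 294, 0]) cylinder(h = 369, r = 22);
  translate([271, 294, 0]) cylinder(h = 369, r = 22);
}
translate([0, 0, 778]) {
  cube([63, 22, 332]);
  translate([570, 0, 0]) cube([63, 22, 332]);
  translate([63, 0, 0]) cube([507, 22, 63]);
  translate([63, 0, 269]) cube([507, 22, 63]);
}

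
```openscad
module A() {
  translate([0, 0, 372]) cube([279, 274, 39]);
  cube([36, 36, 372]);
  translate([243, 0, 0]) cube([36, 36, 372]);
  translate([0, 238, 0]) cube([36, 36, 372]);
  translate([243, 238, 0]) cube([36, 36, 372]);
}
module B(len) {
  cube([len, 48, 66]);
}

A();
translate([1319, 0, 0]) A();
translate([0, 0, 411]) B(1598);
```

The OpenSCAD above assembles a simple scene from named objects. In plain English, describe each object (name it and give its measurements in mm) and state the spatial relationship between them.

A is a four-legged stool. The seat is 279×274 mm, 39 mm thick, top at z = 411 mm. It stands on four square legs, each 36×36 mm in cross-section, from z = 0 to the seat underside, each flush with a corner of the seat.

B is a rectangular beam 1598 mm long (x), 48 mm deep (y), 66 mm thick (z).

The beam spans the tops of two stools placed 1040 mm apart, resting at z = 411 mm.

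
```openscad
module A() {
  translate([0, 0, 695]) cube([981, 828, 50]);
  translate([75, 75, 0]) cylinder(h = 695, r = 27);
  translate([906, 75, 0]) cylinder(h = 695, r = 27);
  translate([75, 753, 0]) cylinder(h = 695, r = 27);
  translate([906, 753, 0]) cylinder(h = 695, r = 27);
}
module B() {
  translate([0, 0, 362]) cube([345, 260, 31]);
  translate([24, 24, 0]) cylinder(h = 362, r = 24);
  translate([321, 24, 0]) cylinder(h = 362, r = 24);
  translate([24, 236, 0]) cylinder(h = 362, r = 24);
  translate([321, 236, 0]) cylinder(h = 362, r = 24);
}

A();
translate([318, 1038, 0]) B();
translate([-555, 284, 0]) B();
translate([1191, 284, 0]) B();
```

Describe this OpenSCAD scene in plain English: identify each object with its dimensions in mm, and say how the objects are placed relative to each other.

A is a table: top 981 mm (x) × 828 mm (y), 50 mm thick, upper face at z = 745 mm, on four round legs of 54 mm diameter, each leg's bounding box inset 48 mm from the nearest pair of top edges, running from z = 0 to the bottom of the top.

B is a four-legged stool. The seat is 345×260 mm, 31 mm thick, top at z = 393 mm. It stands on four round legs, each 48 mm in diameter, from z = 0 to the seat underside, each leg's axis is inset half a diameter from the nearest pair of seat edges (so the leg's bounding box is flush with the corner).

Three stools sit around the table at the +y, −x, +x sides.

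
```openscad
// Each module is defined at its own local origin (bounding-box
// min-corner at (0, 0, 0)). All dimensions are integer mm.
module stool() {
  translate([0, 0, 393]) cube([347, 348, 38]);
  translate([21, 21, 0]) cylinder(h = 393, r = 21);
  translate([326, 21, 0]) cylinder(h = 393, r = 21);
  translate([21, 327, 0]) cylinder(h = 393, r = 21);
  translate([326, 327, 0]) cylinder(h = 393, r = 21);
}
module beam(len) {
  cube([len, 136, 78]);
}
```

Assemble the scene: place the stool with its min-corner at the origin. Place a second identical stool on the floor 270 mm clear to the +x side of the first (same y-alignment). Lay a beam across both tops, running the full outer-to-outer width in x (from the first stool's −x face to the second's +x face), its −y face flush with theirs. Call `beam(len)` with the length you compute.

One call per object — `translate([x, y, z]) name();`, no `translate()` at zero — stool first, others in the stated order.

stool();
translate([617, 0, 0]) stool();
translate([0, 0, 431]) beam(964);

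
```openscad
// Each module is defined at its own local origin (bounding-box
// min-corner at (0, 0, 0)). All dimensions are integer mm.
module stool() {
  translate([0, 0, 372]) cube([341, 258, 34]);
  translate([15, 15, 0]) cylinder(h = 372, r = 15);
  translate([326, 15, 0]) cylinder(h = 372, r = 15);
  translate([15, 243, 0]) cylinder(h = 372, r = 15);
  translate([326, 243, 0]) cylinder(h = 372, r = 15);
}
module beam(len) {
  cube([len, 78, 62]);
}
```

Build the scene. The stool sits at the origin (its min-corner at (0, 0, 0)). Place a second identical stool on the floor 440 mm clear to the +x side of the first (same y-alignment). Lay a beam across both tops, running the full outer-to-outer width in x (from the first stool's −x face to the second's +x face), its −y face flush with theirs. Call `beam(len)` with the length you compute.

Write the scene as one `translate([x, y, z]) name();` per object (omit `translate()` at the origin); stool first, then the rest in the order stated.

stool();
translate([781, 0, 0]) stool();
translate([0, 0, 406]) beam(1122);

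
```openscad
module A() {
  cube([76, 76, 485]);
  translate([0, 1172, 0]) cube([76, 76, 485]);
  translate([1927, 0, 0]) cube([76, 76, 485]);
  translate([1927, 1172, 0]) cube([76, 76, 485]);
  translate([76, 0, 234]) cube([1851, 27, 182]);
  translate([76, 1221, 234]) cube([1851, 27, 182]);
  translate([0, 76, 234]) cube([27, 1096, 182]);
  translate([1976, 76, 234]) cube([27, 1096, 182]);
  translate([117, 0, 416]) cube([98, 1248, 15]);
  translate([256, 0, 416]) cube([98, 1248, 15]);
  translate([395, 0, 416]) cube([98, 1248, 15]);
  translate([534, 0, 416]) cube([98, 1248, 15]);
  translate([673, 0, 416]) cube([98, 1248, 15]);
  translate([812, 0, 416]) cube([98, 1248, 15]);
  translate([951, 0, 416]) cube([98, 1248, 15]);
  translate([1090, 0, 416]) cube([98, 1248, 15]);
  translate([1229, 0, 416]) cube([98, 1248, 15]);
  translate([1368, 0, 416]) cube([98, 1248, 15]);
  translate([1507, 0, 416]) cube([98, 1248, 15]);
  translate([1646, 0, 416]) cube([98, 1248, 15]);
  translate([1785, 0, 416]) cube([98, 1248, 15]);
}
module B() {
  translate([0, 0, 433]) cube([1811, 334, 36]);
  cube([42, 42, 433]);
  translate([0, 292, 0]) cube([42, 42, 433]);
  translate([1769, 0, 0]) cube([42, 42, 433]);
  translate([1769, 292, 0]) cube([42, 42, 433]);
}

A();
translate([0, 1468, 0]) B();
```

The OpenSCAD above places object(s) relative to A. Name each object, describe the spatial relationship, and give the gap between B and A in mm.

A is a bed frame. B is a bench. The bench is on the floor beside the bed frame on its +y side. The gap between the bench and the bed frame is 220 mm.

The bench's nearest face is 220 mm from the bed frame's +y face.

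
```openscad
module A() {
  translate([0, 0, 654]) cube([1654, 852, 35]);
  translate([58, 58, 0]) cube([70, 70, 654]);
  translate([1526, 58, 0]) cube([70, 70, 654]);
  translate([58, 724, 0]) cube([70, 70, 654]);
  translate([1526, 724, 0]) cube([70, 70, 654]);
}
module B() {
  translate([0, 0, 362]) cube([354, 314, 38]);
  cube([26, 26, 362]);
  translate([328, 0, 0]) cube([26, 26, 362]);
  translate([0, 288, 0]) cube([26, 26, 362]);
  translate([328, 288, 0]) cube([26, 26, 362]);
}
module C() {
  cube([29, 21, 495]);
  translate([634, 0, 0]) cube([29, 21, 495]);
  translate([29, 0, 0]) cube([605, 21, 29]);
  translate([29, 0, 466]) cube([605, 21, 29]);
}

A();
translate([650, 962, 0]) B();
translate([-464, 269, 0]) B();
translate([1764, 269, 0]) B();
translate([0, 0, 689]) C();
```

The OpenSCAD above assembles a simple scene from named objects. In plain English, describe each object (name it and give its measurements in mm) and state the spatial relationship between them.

A is a table with a 1654×852 mm rectangular top, 35 mm thick, top surface at z = 689 mm, supported by four 70×70 mm square legs, each inset 58 mm from the nearest pair of top edges, running from the floor.

B is a four-legged stool. The seat is 354×314 mm, 38 mm thick, top at z = 400 mm. It stands on four square legs, each 26×26 mm in cross-section, from z = 0 to the seat underside, each flush with a corner of the seat.

C is a picture frame with a 605×437 mm rectangular opening (x by z) and a uniform 29 mm border on every side. Frame depth is 21 mm along y. It is built from two vertical stiles running the full outside height and two horizontal rails spanning the gap between the stiles.

Three stools sit around the table at the +y, −x, +x sides. The picture frame is on top of the table.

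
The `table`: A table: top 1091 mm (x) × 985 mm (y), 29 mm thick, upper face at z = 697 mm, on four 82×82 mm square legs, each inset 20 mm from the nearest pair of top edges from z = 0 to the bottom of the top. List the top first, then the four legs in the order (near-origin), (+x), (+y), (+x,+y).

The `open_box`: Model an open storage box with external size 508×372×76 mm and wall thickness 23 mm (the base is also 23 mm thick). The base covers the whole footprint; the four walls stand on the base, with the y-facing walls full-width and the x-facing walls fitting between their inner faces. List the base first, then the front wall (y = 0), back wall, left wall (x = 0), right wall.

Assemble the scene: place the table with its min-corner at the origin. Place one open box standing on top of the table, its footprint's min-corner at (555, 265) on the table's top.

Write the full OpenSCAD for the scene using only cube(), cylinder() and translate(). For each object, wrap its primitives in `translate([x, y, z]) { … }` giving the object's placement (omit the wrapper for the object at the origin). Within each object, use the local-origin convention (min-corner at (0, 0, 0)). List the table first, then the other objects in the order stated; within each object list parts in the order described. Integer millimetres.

translate([0, 0, 668]) cube([1091, 985, 29]);
translate([20, 20, 0]) cube([82, 82, 668]);
translate([989, 20, 0]) cube([82, 82, 668]);
translate([20, 883, 0]) cube([82, 82, 668]);
translate([989, 883, 0]) cube([82, 82, 668]);
translate([555, 265, 697]) {
  cube([508, 372, 23]);
  translate([0, 0, 23]) cube([508, 23, 53]);
  translate([0, 349, 23]) cube([508, 23, 53]);
  translate([0, 23, 23]) cube([23, 326, 53]);
  translate([485, 23, 23]) cube([23, 326, 53]);
}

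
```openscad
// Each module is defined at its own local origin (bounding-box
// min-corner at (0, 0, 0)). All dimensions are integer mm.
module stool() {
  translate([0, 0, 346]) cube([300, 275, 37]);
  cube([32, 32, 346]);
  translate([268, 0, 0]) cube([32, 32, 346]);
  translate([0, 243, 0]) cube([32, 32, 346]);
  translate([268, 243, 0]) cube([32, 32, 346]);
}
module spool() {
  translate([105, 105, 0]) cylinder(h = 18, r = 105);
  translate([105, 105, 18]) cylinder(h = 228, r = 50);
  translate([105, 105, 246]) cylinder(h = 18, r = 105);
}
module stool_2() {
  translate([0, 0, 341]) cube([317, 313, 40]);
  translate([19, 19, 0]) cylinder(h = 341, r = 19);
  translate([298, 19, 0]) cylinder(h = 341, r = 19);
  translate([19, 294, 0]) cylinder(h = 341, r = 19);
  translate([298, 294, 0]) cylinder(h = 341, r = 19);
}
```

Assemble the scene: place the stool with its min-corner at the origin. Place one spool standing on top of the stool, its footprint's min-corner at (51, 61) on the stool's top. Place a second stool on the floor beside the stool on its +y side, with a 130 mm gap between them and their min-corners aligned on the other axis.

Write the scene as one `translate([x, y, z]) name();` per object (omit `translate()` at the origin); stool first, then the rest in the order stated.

stool();
translate([51, 61, 383]) spool();
translate([0, 405, 0]) stool_2();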